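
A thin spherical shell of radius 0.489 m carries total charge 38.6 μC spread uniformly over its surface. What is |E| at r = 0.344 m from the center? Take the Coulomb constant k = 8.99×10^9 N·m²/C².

Use a concentric Gaussian sphere at r = 0.344 m (inside the shell, r < 0.489 m).
All the charge is outside the Gaussian surface: Q_enc = 0, hence E = 0 everywhere inside the shell.

|E| = 0 V/m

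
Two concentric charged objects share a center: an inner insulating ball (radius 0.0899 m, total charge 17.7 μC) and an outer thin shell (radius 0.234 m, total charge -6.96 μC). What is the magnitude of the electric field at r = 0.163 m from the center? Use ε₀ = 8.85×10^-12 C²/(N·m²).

|E| = 5.99×10^6 N/C

By spherical symmetry E is radial; choose a Gaussian sphere of radius r = 0.163 m (between the bodies, 0.0899 m < r < 0.234 m).
Only the inner charge is enclosed; the outer shell contributes nothing inside itself. Q_enc = 17.7 μC = 1.77×10^-5 C.
By Gauss's law, ∮E·dA = E·4πr² = Q_enc/ε₀.
E = |Q_enc|/(4πε₀r²) = (1.77×10^-5)/(4π·8.85×10^-12·(0.163)²) = 5.99×10^6 N/C.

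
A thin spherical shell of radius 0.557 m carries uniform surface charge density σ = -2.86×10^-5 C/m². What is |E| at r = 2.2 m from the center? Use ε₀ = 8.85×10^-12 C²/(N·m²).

|E| ≈ 2.07×10^5 V/m

Take a concentric spherical Gaussian surface of radius r = 2.2 m (r > 0.557 m).
The entire shell is enclosed: Q_enc = σ·4πR² = (-2.86e-5)·4π·(0.557)² = -1.115×10^-4 C.
Gauss's law: E·4πr² = Q_enc/ε₀.
E = |Q_enc|/(4πε₀r²) = (1.115×10^-4)/(4π·8.85×10^-12·(2.2)²) = 2.07e5 N/C.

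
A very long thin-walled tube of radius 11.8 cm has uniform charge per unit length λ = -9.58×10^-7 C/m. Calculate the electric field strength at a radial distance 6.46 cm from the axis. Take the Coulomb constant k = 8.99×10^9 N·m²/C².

E = 0 (no enclosed charge)

Take a coaxial cylindrical Gaussian surface of radius r = 6.46 cm and length L (r < 11.8 cm, inside the shell).
No charge is enclosed, so Gauss's law gives E·2πrL = 0 ⇒ E = 0.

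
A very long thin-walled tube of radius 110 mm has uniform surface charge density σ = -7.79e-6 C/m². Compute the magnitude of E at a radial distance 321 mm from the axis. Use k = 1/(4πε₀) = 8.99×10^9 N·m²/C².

3.02e5 V/m

Choose a coaxial cylinder of radius r = 321 mm (arbitrary length L) as the Gaussian surface (r > 110 mm).
The whole shell is enclosed: λ_enc = σ·2πR = (-7.79×10^-6)·2π·(0.11) = -5.384×10^-6 C/m.
Since E is radial and uniform over the curved surface, Φ = E·2πrL = Q_enc/ε₀ = λ_enc L/ε₀.
E = 2k|λ_enc|/r = 2(8.99×10^9)(5.384e-6)/(0.321) = 3.02×10^5 N/C.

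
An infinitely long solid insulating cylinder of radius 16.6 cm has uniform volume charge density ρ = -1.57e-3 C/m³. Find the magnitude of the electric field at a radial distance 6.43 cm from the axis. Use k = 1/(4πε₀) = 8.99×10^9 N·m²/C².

Take a coaxial cylindrical Gaussian surface of radius r = 6.43 cm and length L (r < R).
Enclosed charge per unit length: λ_enc = ρ·πr² = (-1.57×10^-3)π(0.0643)² = -2.039×10^-5 C/m.
Since E is radial and uniform over the curved surface, Φ = E·2πrL = Q_enc/ε₀ = λ_enc L/ε₀.
E = 2k|λ_enc|/r = 2(8.99×10^9)(2.039×10^-5)/(0.0643) = 5.70e6 N/C.

|E| = 5.70e6 V/m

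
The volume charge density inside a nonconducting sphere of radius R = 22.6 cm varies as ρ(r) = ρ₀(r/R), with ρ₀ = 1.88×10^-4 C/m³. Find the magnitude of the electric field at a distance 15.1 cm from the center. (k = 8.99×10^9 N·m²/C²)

Use a concentric Gaussian sphere at r = 15.1 cm (r < R).
Q_enc = ∫₀^r ρ(r')·4πr'² dr' = (4πρ₀/R) ∫₀^r r'^3 dr' = 4πρ₀ r^4/(4·R) = 1.359×10^-6 C.
Since E is radial and uniform over the Gaussian sphere, Φ = E·4πr² = Q_enc/ε₀.
E = k|Q_enc|/r² = (8.99×10^9)(1.359e-6)/(0.151)² = 5.36×10^5 N/C.

|E| ≈ 5.36×10^5 V/m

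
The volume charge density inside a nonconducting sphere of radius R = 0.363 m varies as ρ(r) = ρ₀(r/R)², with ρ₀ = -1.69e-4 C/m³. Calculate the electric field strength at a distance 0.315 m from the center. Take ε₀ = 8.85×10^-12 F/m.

|E| = 9.06×10^5 N/C

Symmetry ⇒ E = E(r) r̂. Gaussian sphere of radius r = 0.315 m (r < R).
Integrate the density: Q_enc = 4π ∫₀^r ρ₀(r'/R)^2 r'² dr' = 4πρ₀ r^5/(5·R²) = -9.997e-6 C.
Gauss's law: E·4πr² = Q_enc/ε₀.
E = |Q_enc|/(4πε₀r²) = (9.997e-6)/(4π·8.85×10^-12·(0.315)²) = 9.06×10^5 N/C.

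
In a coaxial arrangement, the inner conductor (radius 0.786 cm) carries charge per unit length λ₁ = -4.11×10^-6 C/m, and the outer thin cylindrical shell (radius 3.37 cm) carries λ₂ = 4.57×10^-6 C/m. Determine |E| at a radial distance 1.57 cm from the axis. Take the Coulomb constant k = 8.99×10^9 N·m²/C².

Choose a coaxial cylinder of radius r = 1.57 cm (arbitrary length L) as the Gaussian surface (between the conductors, 0.786 cm < r < 3.37 cm).
Only the inner wire is enclosed; the outer shell contributes nothing inside itself. λ_enc = λ₁ = -4.11e-6 C/m.
By Gauss's law (flux through the curved wall only), E·2πrL = λ_enc L/ε₀.
E = 2k|λ_enc|/r = 2(8.99×10^9)(4.11e-6)/(0.0157) = 4.71×10^6 N/C.

E ≈ 4.71×10^6 N/C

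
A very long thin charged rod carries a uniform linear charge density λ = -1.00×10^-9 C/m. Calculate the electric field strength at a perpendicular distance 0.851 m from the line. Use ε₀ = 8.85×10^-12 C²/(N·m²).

Take a coaxial cylindrical Gaussian surface of radius r = 0.851 m and length L.
Q_enc = λL, so λ_enc = -1.00×10^-9 C/m.
Applying ∮E·dA = Q_enc/ε₀ with the end caps contributing no flux:
E = |λ_enc|/(2πε₀r) = (1.00×10^-9)/(2π·8.85×10^-12·0.851) = 21.1 N/C.

|E| ≈ 21.1 V/m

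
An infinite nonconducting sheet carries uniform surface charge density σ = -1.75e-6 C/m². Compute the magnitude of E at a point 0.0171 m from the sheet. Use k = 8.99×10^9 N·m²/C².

|E| = 9.89e4 N/C

The symmetry is planar: E is normal to the sheet and the same magnitude on both sides. Take a pillbox straddling the sheet with end-cap area A.
Only the two end caps contribute flux: Φ = 2EA. With Q_enc = σA, Gauss's law gives E = |σ|/(2ε₀).
E = 2πk|σ| = 2π(8.99×10^9)(1.75e-6) = 9.89×10^4 N/C.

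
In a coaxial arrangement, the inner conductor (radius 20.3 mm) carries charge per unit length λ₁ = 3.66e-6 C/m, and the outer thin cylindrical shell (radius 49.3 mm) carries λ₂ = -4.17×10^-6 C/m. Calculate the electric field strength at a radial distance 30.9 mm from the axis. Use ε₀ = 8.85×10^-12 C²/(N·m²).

Choose a coaxial cylinder of radius r = 30.9 mm (arbitrary length L) as the Gaussian surface (between the conductors, 20.3 mm < r < 49.3 mm).
The shell at 49.3 mm lies outside the Gaussian surface, so λ_enc = λ₁ = 3.66×10^-6 C/m.
Gauss's law: E·2πrL = λ_enc L/ε₀.
E = |λ_enc|/(2πε₀r) = (3.66×10^-6)/(2π·8.85×10^-12·0.0309) = 2.13e6 N/C.

|E| = 2.13e6 V/m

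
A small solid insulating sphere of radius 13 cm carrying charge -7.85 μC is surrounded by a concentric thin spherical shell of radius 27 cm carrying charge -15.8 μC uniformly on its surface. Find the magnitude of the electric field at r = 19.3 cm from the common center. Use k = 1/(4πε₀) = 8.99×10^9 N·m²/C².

E ≈ 1.89×10^6 N/C

By spherical symmetry E is radial; choose a Gaussian sphere of radius r = 19.3 cm (between the bodies, 13 cm < r < 27 cm).
Only the inner charge is enclosed; the outer shell contributes nothing inside itself. Q_enc = -7.85 μC = -7.85×10^-6 C.
By Gauss's law, ∮E·dA = E·4πr² = Q_enc/ε₀.
E = k|Q_enc|/r² = (8.99×10^9)(7.85×10^-6)/(0.193)² = 1.89×10^6 N/C.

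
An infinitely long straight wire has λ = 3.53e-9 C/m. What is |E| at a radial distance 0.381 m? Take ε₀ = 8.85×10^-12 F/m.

Take a coaxial cylindrical Gaussian surface of radius r = 0.381 m and length L.
Q_enc = λL, so λ_enc = 3.53e-9 C/m.
Since E is radial and uniform over the curved surface, Φ = E·2πrL = Q_enc/ε₀ = λ_enc L/ε₀.
E = |λ_enc|/(2πε₀r) = (3.53×10^-9)/(2π·8.85×10^-12·0.381) = 167 N/C.

E = 167 V/m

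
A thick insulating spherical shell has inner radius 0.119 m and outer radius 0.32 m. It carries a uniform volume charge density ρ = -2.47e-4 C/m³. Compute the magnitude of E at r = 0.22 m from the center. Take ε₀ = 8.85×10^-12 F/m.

|E| ≈ 1.72×10^6 N/C

By spherical symmetry E is radial; choose a Gaussian sphere of radius r = 0.22 m (within the shell material, 0.119 m < r < 0.32 m).
Only the shell between 0.119 m and r is enclosed: Q_enc = ρ·(4π/3)(r³ − a³) = (-2.47×10^-4)·(4π/3)·((0.22)³ − (0.119)³) = -9.273e-6 C.
Applying ∮E·dA = Q_enc/ε₀ with Φ = E(4πr²):
E = |Q_enc|/(4πε₀r²) = (9.273e-6)/(4π·8.85×10^-12·(0.22)²) = 1.72e6 N/C.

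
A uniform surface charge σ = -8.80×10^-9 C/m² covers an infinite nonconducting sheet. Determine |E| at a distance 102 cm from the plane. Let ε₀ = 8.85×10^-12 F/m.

|E| = 497 N/C

The symmetry is planar: E is normal to the sheet and the same magnitude on both sides. Take a pillbox straddling the sheet with end-cap area A.
Only the two end caps contribute flux: Φ = 2EA. With Q_enc = σA, Gauss's law gives E = |σ|/(2ε₀).
E = |σ|/(2ε₀) = (8.80e-9)/(2·8.85×10^-12) = 497 N/C.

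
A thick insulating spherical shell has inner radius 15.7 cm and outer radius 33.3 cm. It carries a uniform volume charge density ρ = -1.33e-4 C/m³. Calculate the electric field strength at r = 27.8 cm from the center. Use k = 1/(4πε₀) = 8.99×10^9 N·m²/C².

Symmetry ⇒ E = E(r) r̂. Gaussian sphere of radius r = 27.8 cm (within the shell material, 15.7 cm < r < 33.3 cm).
Enclosed charge is the volume from a to r: Q_enc = (4π/3)ρ(r³ − a³) = -9.814×10^-6 C.
Applying ∮E·dA = Q_enc/ε₀ with Φ = E(4πr²):
E = k|Q_enc|/r² = (8.99×10^9)(9.814×10^-6)/(0.278)² = 1.14e6 N/C.

|E| ≈ 1.14e6 N/C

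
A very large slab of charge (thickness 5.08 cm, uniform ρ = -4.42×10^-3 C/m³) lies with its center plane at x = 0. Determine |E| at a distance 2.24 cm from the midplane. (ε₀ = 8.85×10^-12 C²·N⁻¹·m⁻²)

1.12×10^7 N/C

By symmetry E is perpendicular to the slab. A Gaussian pillbox from −2.24 cm to +2.24 cm (face area A) lies entirely within the slab.
Q_enc = ρ·(2x)·A and flux = 2EA, so 2EA = 2ρxA/ε₀ ⇒ E = |ρ|x/ε₀.
E = (4.42e-3)(0.0224)/(8.85×10^-12) = 1.12×10^7 N/C.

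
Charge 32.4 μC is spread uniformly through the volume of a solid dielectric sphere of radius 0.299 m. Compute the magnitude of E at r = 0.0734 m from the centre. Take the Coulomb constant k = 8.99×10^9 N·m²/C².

Symmetry ⇒ E = E(r) r̂. Gaussian sphere of radius r = 0.0734 m (r < R).
For a uniform sphere the enclosed fraction is (r/R)³, so Q_enc = (32.4 μC)(0.0734/0.299)³ = 4.793×10^-7 C.
Gauss's law: E·4πr² = Q_enc/ε₀.
E = k|Q_enc|/r² = (8.99×10^9)(4.793e-7)/(0.0734)² = 8.00e5 N/C.

8.00e5 N/C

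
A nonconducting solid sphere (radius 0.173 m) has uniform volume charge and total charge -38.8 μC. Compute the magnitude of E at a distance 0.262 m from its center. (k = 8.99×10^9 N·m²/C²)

E = 5.08×10^6 V/m

Symmetry ⇒ E = E(r) r̂. Gaussian sphere of radius r = 0.262 m (r > R, so the entire charge is enclosed).
Q_enc = -38.8 μC = -3.88e-5 C.
By Gauss's law, ∮E·dA = E·4πr² = Q_enc/ε₀.
E = k|Q_enc|/r² = (8.99×10^9)(3.88×10^-5)/(0.262)² = 5.08e6 N/C.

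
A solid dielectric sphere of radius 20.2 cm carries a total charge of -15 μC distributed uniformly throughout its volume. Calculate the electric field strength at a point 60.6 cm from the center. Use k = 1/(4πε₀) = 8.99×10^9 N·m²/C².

3.67e5 N/C

Use a concentric Gaussian sphere at r = 60.6 cm (r > R, so the entire charge is enclosed).
Q_enc = -15 μC = -1.50×10^-5 C.
Gauss's law: E·4πr² = Q_enc/ε₀.
E = k|Q_enc|/r² = (8.99×10^9)(1.50e-5)/(0.606)² = 3.67e5 N/C.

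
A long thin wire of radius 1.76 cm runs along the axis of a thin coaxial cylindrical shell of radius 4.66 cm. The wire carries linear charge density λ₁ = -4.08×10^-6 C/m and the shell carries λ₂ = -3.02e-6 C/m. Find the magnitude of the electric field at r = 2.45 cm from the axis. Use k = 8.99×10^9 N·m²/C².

2.99e6 N/C

Coaxial Gaussian cylinder, radius r = 2.45 cm, length L (between the conductors, 1.76 cm < r < 4.66 cm).
The shell at 4.66 cm lies outside the Gaussian surface, so λ_enc = λ₁ = -4.08×10^-6 C/m.
Since E is radial and uniform over the curved surface, Φ = E·2πrL = Q_enc/ε₀ = λ_enc L/ε₀.
E = 2k|λ_enc|/r = 2(8.99×10^9)(4.08e-6)/(0.0245) = 2.99×10^6 N/C.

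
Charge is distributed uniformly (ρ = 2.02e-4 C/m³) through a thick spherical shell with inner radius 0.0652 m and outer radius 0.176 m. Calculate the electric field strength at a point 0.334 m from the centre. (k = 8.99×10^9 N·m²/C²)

Use a concentric Gaussian sphere at r = 0.334 m (r > 0.176 m, enclosing the whole shell).
Q_enc = ρ·(4π/3)(b³ − a³) = (2.02e-4)·(4π/3)·((0.176)³ − (0.0652)³) = 4.378×10^-6 C.
Applying ∮E·dA = Q_enc/ε₀ with Φ = E(4πr²):
E = k|Q_enc|/r² = (8.99×10^9)(4.378×10^-6)/(0.334)² = 3.53e5 N/C.

3.53e5 V/m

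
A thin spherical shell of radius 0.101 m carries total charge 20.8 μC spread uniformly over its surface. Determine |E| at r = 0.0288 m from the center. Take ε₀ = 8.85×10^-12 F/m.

E = 0

Use a concentric Gaussian sphere at r = 0.0288 m (inside the shell, r < 0.101 m).
All the charge is outside the Gaussian surface: Q_enc = 0, hence E = 0 everywhere inside the shell.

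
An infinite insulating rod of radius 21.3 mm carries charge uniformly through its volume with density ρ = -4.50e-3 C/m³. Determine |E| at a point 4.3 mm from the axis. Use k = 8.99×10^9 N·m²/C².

Coaxial Gaussian cylinder, radius r = 4.3 mm, length L (r < R).
Charge inside radius r per length L is ρ·πr²·L, so λ_enc = ρπr² = -2.614×10^-7 C/m.
Applying ∮E·dA = Q_enc/ε₀ with the end caps contributing no flux:
E = 2k|λ_enc|/r = 2(8.99×10^9)(2.614e-7)/(0.0043) = 1.09×10^6 N/C.

E ≈ 1.09×10^6 N/C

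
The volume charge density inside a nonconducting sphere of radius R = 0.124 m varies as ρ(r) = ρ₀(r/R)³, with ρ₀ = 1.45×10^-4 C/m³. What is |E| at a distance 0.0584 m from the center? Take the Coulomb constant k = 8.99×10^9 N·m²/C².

1.67×10^4 N/C

Symmetry ⇒ E = E(r) r̂. Gaussian sphere of radius r = 0.0584 m (r < R).
Q_enc = ∫₀^r ρ(r')·4πr'² dr' = (4πρ₀/R³) ∫₀^r r'^5 dr' = 4πρ₀ r^6/(6·R³) = 6.319×10^-9 C.
Applying ∮E·dA = Q_enc/ε₀ with Φ = E(4πr²):
E = k|Q_enc|/r² = (8.99×10^9)(6.319×10^-9)/(0.0584)² = 1.67e4 N/C.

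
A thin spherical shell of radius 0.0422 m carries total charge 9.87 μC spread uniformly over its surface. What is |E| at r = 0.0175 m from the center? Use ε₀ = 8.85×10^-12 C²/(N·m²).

E = 0

Symmetry ⇒ E = E(r) r̂. Gaussian sphere of radius r = 0.0175 m (inside the shell, r < 0.0422 m).
No charge lies within this surface, so Q_enc = 0 and Gauss's law gives E·4πr² = 0 ⇒ E = 0.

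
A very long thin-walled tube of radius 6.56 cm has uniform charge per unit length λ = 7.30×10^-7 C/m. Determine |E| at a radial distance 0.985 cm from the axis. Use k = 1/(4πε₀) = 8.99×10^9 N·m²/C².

Take a coaxial cylindrical Gaussian surface of radius r = 0.985 cm and length L (r < 6.56 cm, inside the shell).
All the surface charge lies outside this cylinder: Q_enc = 0, hence E = 0.

E = 0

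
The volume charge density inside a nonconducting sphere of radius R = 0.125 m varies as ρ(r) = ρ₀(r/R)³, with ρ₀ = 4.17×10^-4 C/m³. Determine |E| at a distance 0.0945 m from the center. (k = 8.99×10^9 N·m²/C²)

3.21e5 V/m

Use a concentric Gaussian sphere at r = 0.0945 m (r < R).
Integrate the density: Q_enc = 4π ∫₀^r ρ₀(r'/R)^3 r'² dr' = 4πρ₀ r^6/(6·R³) = 3.185×10^-7 C.
Gauss's law: E·4πr² = Q_enc/ε₀.
E = k|Q_enc|/r² = (8.99×10^9)(3.185e-7)/(0.0945)² = 3.21e5 N/C.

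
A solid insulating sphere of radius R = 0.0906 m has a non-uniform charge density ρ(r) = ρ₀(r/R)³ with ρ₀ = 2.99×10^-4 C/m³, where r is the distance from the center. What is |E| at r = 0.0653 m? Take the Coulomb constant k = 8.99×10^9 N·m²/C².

E ≈ 1.38×10^5 N/C

Take a concentric spherical Gaussian surface of radius r = 0.0653 m (r < R).
Q_enc = ∫₀^r ρ(r')·4πr'² dr' = (4πρ₀/R³) ∫₀^r r'^5 dr' = 4πρ₀ r^6/(6·R³) = 6.529e-8 C.
Gauss's law: E·4πr² = Q_enc/ε₀.
E = k|Q_enc|/r² = (8.99×10^9)(6.529×10^-8)/(0.0653)² = 1.38×10^5 N/C.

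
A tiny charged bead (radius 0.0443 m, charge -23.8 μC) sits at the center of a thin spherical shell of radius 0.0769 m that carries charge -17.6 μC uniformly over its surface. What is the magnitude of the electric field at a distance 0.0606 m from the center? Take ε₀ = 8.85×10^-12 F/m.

Symmetry ⇒ E = E(r) r̂. Gaussian sphere of radius r = 0.0606 m (between the bodies, 0.0443 m < r < 0.0769 m).
Only the inner charge is enclosed; the outer shell contributes nothing inside itself. Q_enc = -23.8 μC = -2.38×10^-5 C.
Applying ∮E·dA = Q_enc/ε₀ with Φ = E(4πr²):
E = |Q_enc|/(4πε₀r²) = (2.38×10^-5)/(4π·8.85×10^-12·(0.0606)²) = 5.83×10^7 N/C.

|E| = 5.83e7 V/m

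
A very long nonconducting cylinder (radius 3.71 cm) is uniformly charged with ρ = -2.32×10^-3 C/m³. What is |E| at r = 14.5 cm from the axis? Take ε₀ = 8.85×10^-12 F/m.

|E| = 1.24×10^6 N/C

Choose a coaxial cylinder of radius r = 14.5 cm (arbitrary length L) as the Gaussian surface (r > 3.71 cm, full cross-section enclosed).
λ_enc = ρ·πR² = (-2.32×10^-3)π(0.0371)² = -1.003e-5 C/m.
Since E is radial and uniform over the curved surface, Φ = E·2πrL = Q_enc/ε₀ = λ_enc L/ε₀.
E = |λ_enc|/(2πε₀r) = (1.003e-5)/(2π·8.85×10^-12·0.145) = 1.24×10^6 N/C.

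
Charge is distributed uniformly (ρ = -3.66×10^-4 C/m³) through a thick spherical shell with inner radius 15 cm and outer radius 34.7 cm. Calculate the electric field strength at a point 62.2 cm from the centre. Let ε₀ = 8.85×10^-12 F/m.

|E| ≈ 1.37×10^6 N/C

Symmetry ⇒ E = E(r) r̂. Gaussian sphere of radius r = 62.2 cm (r > 34.7 cm, enclosing the whole shell).
Q_enc = ρ·(4π/3)(b³ − a³) = (-3.66×10^-4)·(4π/3)·((0.347)³ − (0.15)³) = -5.888e-5 C.
Since E is radial and uniform over the Gaussian sphere, Φ = E·4πr² = Q_enc/ε₀.
E = |Q_enc|/(4πε₀r²) = (5.888e-5)/(4π·8.85×10^-12·(0.622)²) = 1.37e6 N/C.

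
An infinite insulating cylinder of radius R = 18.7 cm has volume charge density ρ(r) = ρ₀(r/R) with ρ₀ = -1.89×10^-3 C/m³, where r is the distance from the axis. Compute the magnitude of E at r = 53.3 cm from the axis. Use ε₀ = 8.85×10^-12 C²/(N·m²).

|E| ≈ 4.67×10^6 N/C

Take a coaxial cylindrical Gaussian surface of radius r = 53.3 cm and length L (r > R, full charge per length enclosed).
λ_enc = 2π ∫₀^R ρ₀(r'/R)^1 r' dr' = 2πρ₀R²/3 = -1.384×10^-4 C/m.
By Gauss's law (flux through the curved wall only), E·2πrL = λ_enc L/ε₀.
E = |λ_enc|/(2πε₀r) = (1.384e-4)/(2π·8.85×10^-12·0.533) = 4.67e6 N/C.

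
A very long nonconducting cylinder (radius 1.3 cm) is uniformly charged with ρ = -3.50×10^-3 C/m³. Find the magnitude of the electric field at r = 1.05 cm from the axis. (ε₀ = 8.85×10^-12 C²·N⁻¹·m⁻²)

E = 2.08e6 V/m

By cylindrical symmetry E is radial; use a coaxial Gaussian cylinder of radius 1.05 cm and length L (r < R).
Charge inside radius r per length L is ρ·πr²·L, so λ_enc = ρπr² = -1.212×10^-6 C/m.
Gauss's law: E·2πrL = λ_enc L/ε₀.
E = |λ_enc|/(2πε₀r) = (1.212×10^-6)/(2π·8.85×10^-12·0.0105) = 2.08e6 N/C.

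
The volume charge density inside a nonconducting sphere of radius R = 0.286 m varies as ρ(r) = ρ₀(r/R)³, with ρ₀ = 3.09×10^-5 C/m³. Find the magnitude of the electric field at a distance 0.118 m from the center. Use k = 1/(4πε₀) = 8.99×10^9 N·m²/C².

Use a concentric Gaussian sphere at r = 0.118 m (r < R).
Q_enc = ∫₀^r ρ(r')·4πr'² dr' = (4πρ₀/R³) ∫₀^r r'^5 dr' = 4πρ₀ r^6/(6·R³) = 7.468×10^-9 C.
Applying ∮E·dA = Q_enc/ε₀ with Φ = E(4πr²):
E = k|Q_enc|/r² = (8.99×10^9)(7.468e-9)/(0.118)² = 4.82×10^3 N/C.

E ≈ 4.82e3 N/C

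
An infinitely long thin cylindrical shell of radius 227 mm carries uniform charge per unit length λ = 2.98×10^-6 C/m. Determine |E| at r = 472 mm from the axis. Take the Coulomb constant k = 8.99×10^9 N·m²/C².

1.14e5 V/m

By cylindrical symmetry E is radial; use a coaxial Gaussian cylinder of radius 472 mm and length L (r > 227 mm).
The full line charge is enclosed: λ_enc = 2.98×10^-6 C/m.
Applying ∮E·dA = Q_enc/ε₀ with the end caps contributing no flux:
E = 2k|λ_enc|/r = 2(8.99×10^9)(2.98e-6)/(0.472) = 1.14e5 N/C.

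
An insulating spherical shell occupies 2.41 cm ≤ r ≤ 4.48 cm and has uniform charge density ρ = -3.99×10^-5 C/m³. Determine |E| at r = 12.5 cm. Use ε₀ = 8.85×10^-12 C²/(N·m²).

By spherical symmetry E is radial; choose a Gaussian sphere of radius r = 12.5 cm (r > 4.48 cm, enclosing the whole shell).
Q_enc = ρ·(4π/3)(b³ − a³) = (-3.99×10^-5)·(4π/3)·((0.0448)³ − (0.0241)³) = -1.269×10^-8 C.
Applying ∮E·dA = Q_enc/ε₀ with Φ = E(4πr²):
E = |Q_enc|/(4πε₀r²) = (1.269×10^-8)/(4π·8.85×10^-12·(0.125)²) = 7.30×10^3 N/C.

E = 7.30×10^3 N/C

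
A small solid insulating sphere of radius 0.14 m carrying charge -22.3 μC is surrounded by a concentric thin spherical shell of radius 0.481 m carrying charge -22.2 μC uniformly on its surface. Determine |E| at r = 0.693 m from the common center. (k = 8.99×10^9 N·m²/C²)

By spherical symmetry E is radial; choose a Gaussian sphere of radius r = 0.693 m (r > 0.481 m, enclosing both).
Q_enc = (-22.3 μC) + (-22.2 μC) = -4.45×10^-5 C.
Gauss's law: E·4πr² = Q_enc/ε₀.
E = k|Q_enc|/r² = (8.99×10^9)(4.45×10^-5)/(0.693)² = 8.33e5 N/C.

E = 8.33×10^5 V/m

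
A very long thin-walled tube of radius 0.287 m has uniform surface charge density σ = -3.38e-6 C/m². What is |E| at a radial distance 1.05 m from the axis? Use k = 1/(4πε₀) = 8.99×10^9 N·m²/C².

By cylindrical symmetry E is radial; use a coaxial Gaussian cylinder of radius 1.05 m and length L (r > 0.287 m).
The whole shell is enclosed: λ_enc = σ·2πR = (-3.38×10^-6)·2π·(0.287) = -6.095×10^-6 C/m.
Since E is radial and uniform over the curved surface, Φ = E·2πrL = Q_enc/ε₀ = λ_enc L/ε₀.
E = 2k|λ_enc|/r = 2(8.99×10^9)(6.095e-6)/(1.05) = 1.04×10^5 N/C.

|E| ≈ 1.04×10^5 V/m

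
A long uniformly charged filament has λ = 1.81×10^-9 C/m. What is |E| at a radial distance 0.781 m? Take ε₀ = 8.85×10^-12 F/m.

E ≈ 41.7 N/C

By cylindrical symmetry E is radial; use a coaxial Gaussian cylinder of radius 0.781 m and length L.
Q_enc = λL, so λ_enc = 1.81×10^-9 C/m.
Since E is radial and uniform over the curved surface, Φ = E·2πrL = Q_enc/ε₀ = λ_enc L/ε₀.
E = |λ_enc|/(2πε₀r) = (1.81×10^-9)/(2π·8.85×10^-12·0.781) = 41.7 N/C.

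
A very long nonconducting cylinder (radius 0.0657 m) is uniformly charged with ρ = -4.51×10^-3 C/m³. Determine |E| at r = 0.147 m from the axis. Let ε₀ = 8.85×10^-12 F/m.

E = 7.48×10^6 N/C

By cylindrical symmetry E is radial; use a coaxial Gaussian cylinder of radius 0.147 m and length L (r > 0.0657 m, full cross-section enclosed).
λ_enc = ρ·πR² = (-4.51×10^-3)π(0.0657)² = -6.116×10^-5 C/m.
Gauss's law: E·2πrL = λ_enc L/ε₀.
E = |λ_enc|/(2πε₀r) = (6.116e-5)/(2π·8.85×10^-12·0.147) = 7.48e6 N/C.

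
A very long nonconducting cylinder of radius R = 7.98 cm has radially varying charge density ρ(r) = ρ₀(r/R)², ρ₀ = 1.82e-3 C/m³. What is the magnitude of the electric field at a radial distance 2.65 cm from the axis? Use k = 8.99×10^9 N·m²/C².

|E| ≈ 1.50×10^5 N/C

Choose a coaxial cylinder of radius r = 2.65 cm (arbitrary length L) as the Gaussian surface (r < R).
λ_enc = ∫₀^r ρ(r')·2πr' dr' = (2πρ₀/R²)·r^4/4 = 2.214×10^-7 C/m.
Applying ∮E·dA = Q_enc/ε₀ with the end caps contributing no flux:
E = 2k|λ_enc|/r = 2(8.99×10^9)(2.214×10^-7)/(0.0265) = 1.50×10^5 N/C.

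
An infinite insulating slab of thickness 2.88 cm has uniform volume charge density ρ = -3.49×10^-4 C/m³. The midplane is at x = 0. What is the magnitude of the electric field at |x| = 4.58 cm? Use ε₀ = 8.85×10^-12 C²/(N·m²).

E ≈ 5.68×10^5 V/m

The point |x| = 4.58 cm lies outside the slab (half-thickness 0.0144 m). A symmetric pillbox spanning the full slab encloses Q_enc = ρ·d·A.
Flux = 2EA ⇒ E = |ρ|d/(2ε₀), independent of distance outside.
E = (3.49e-4)(0.0288)/(2·8.85×10^-12) = 5.68×10^5 N/C.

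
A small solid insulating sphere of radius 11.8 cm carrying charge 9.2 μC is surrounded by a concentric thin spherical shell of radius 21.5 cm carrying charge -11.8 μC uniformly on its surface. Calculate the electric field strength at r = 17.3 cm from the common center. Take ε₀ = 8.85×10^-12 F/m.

By spherical symmetry E is radial; choose a Gaussian sphere of radius r = 17.3 cm (between the bodies, 11.8 cm < r < 21.5 cm).
The shell at 21.5 cm lies outside the Gaussian surface, so Q_enc = 9.2 μC = 9.20e-6 C.
Gauss's law: E·4πr² = Q_enc/ε₀.
E = |Q_enc|/(4πε₀r²) = (9.20×10^-6)/(4π·8.85×10^-12·(0.173)²) = 2.76e6 N/C.

|E| ≈ 2.76×10^6 V/m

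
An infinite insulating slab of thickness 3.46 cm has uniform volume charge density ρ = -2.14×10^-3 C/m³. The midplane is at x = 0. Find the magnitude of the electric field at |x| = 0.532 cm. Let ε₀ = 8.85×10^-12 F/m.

E ≈ 1.29×10^6 N/C

By symmetry E is perpendicular to the slab. A Gaussian pillbox from −0.532 cm to +0.532 cm (face area A) lies entirely within the slab.
Q_enc = ρ·(2x)·A and flux = 2EA, so 2EA = 2ρxA/ε₀ ⇒ E = |ρ|x/ε₀.
E = (2.14e-3)(0.00532)/(8.85×10^-12) = 1.29e6 N/C.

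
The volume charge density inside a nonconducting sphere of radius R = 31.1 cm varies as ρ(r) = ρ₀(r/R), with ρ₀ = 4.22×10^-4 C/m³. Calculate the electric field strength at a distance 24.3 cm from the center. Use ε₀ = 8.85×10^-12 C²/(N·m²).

2.26×10^6 V/m

Take a concentric spherical Gaussian surface of radius r = 24.3 cm (r < R).
Integrate the density: Q_enc = 4π ∫₀^r ρ₀(r'/R)^1 r'² dr' = 4πρ₀ r^4/(4·R) = 1.486e-5 C.
By Gauss's law, ∮E·dA = E·4πr² = Q_enc/ε₀.
E = |Q_enc|/(4πε₀r²) = (1.486×10^-5)/(4π·8.85×10^-12·(0.243)²) = 2.26×10^6 N/C.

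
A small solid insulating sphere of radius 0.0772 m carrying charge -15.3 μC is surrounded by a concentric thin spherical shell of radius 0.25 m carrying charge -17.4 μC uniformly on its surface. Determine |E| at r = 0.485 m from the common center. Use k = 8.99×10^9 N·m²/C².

|E| = 1.25×10^6 N/C

By spherical symmetry E is radial; choose a Gaussian sphere of radius r = 0.485 m (r > 0.25 m, enclosing both).
Q_enc = (-15.3 μC) + (-17.4 μC) = -3.27×10^-5 C.
By Gauss's law, ∮E·dA = E·4πr² = Q_enc/ε₀.
E = k|Q_enc|/r² = (8.99×10^9)(3.27×10^-5)/(0.485)² = 1.25×10^6 N/C.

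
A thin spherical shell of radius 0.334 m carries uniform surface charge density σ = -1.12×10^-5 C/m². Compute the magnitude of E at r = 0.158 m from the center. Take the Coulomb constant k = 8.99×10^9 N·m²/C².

E = 0

By spherical symmetry E is radial; choose a Gaussian sphere of radius r = 0.158 m (inside the shell, r < 0.334 m).
No charge lies within this surface, so Q_enc = 0 and Gauss's law gives E·4πr² = 0 ⇒ E = 0.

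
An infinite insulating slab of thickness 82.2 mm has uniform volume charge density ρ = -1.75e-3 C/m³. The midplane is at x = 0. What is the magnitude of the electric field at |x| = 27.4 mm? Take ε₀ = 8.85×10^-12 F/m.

E ≈ 5.42e6 V/m

By symmetry E is perpendicular to the slab. A Gaussian pillbox from −27.4 mm to +27.4 mm (face area A) lies entirely within the slab.
Q_enc = ρ·(2x)·A and flux = 2EA, so 2EA = 2ρxA/ε₀ ⇒ E = |ρ|x/ε₀.
E = (1.75e-3)(0.0274)/(8.85×10^-12) = 5.42×10^6 N/C.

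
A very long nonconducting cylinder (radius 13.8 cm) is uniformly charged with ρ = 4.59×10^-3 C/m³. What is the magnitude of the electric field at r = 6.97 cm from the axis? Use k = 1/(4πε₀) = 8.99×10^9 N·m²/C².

Choose a coaxial cylinder of radius r = 6.97 cm (arbitrary length L) as the Gaussian surface (r < R).
Enclosed charge per unit length: λ_enc = ρ·πr² = (4.59×10^-3)π(0.0697)² = 7.005×10^-5 C/m.
Since E is radial and uniform over the curved surface, Φ = E·2πrL = Q_enc/ε₀ = λ_enc L/ε₀.
E = 2k|λ_enc|/r = 2(8.99×10^9)(7.005×10^-5)/(0.0697) = 1.81×10^7 N/C.

|E| = 1.81e7 N/C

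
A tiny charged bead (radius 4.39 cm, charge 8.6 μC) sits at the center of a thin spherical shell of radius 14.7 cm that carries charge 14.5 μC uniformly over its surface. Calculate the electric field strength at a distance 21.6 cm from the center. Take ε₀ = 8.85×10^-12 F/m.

|E| ≈ 4.45×10^6 V/m

Symmetry ⇒ E = E(r) r̂. Gaussian sphere of radius r = 21.6 cm (r > 14.7 cm, enclosing both).
Q_enc = (8.6 μC) + (14.5 μC) = 2.31×10^-5 C.
Gauss's law: E·4πr² = Q_enc/ε₀.
E = |Q_enc|/(4πε₀r²) = (2.31×10^-5)/(4π·8.85×10^-12·(0.216)²) = 4.45×10^6 N/C.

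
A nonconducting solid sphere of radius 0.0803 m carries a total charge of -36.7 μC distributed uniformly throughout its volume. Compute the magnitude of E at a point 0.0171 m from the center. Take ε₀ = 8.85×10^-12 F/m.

Use a concentric Gaussian sphere at r = 0.0171 m (r < R).
Only the charge within r is enclosed: Q_enc = Q·(r/R)³ = (-36.7 μC)·(0.0171 m/0.0803 m)³ = -3.544e-7 C.
Applying ∮E·dA = Q_enc/ε₀ with Φ = E(4πr²):
E = |Q_enc|/(4πε₀r²) = (3.544×10^-7)/(4π·8.85×10^-12·(0.0171)²) = 1.09×10^7 N/C.

E ≈ 1.09e7 V/m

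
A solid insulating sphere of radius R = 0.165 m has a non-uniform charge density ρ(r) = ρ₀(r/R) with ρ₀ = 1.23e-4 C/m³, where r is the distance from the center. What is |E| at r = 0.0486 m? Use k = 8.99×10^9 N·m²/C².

Symmetry ⇒ E = E(r) r̂. Gaussian sphere of radius r = 0.0486 m (r < R).
Q_enc = ∫₀^r ρ(r')·4πr'² dr' = (4πρ₀/R) ∫₀^r r'^3 dr' = 4πρ₀ r^4/(4·R) = 1.307e-8 C.
Gauss's law: E·4πr² = Q_enc/ε₀.
E = k|Q_enc|/r² = (8.99×10^9)(1.307e-8)/(0.0486)² = 4.97e4 N/C.

|E| ≈ 4.97×10^4 V/m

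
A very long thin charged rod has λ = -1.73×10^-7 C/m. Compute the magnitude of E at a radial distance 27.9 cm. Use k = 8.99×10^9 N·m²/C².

E = 1.11×10^4 N/C

By cylindrical symmetry E is radial; use a coaxial Gaussian cylinder of radius 27.9 cm and length L.
Q_enc = λL, so λ_enc = -1.73×10^-7 C/m.
Since E is radial and uniform over the curved surface, Φ = E·2πrL = Q_enc/ε₀ = λ_enc L/ε₀.
E = 2k|λ_enc|/r = 2(8.99×10^9)(1.73×10^-7)/(0.279) = 1.11×10^4 N/C.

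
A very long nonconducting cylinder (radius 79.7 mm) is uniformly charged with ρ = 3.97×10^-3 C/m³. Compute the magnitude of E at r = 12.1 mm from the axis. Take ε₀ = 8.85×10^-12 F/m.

Choose a coaxial cylinder of radius r = 12.1 mm (arbitrary length L) as the Gaussian surface (r < R).
Enclosed charge per unit length: λ_enc = ρ·πr² = (3.97×10^-3)π(0.0121)² = 1.826×10^-6 C/m.
Since E is radial and uniform over the curved surface, Φ = E·2πrL = Q_enc/ε₀ = λ_enc L/ε₀.
E = |λ_enc|/(2πε₀r) = (1.826×10^-6)/(2π·8.85×10^-12·0.0121) = 2.71×10^6 N/C.

E ≈ 2.71e6 V/m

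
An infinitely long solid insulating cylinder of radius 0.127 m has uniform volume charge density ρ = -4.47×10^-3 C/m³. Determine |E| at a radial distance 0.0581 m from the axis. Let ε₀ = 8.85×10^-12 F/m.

|E| = 1.47e7 V/m

Coaxial Gaussian cylinder, radius r = 0.0581 m, length L (r < R).
Charge inside radius r per length L is ρ·πr²·L, so λ_enc = ρπr² = -4.74e-5 C/m.
Applying ∮E·dA = Q_enc/ε₀ with the end caps contributing no flux:
E = |λ_enc|/(2πε₀r) = (4.74×10^-5)/(2π·8.85×10^-12·0.0581) = 1.47×10^7 N/C.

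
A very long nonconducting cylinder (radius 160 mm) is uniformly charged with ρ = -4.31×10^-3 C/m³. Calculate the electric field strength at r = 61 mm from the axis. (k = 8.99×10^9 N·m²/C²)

E = 1.49×10^7 N/C

Take a coaxial cylindrical Gaussian surface of radius r = 61 mm and length L (r < R).
Charge inside radius r per length L is ρ·πr²·L, so λ_enc = ρπr² = -5.038×10^-5 C/m.
By Gauss's law (flux through the curved wall only), E·2πrL = λ_enc L/ε₀.
E = 2k|λ_enc|/r = 2(8.99×10^9)(5.038×10^-5)/(0.061) = 1.49×10^7 N/C.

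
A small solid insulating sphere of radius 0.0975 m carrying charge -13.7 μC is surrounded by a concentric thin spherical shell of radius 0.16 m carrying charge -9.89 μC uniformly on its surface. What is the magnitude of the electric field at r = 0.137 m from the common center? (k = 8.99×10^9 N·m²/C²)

By spherical symmetry E is radial; choose a Gaussian sphere of radius r = 0.137 m (between the bodies, 0.0975 m < r < 0.16 m).
Only the inner charge is enclosed; the outer shell contributes nothing inside itself. Q_enc = -13.7 μC = -1.37e-5 C.
Since E is radial and uniform over the Gaussian sphere, Φ = E·4πr² = Q_enc/ε₀.
E = k|Q_enc|/r² = (8.99×10^9)(1.37×10^-5)/(0.137)² = 6.56×10^6 N/C.

|E| ≈ 6.56e6 N/C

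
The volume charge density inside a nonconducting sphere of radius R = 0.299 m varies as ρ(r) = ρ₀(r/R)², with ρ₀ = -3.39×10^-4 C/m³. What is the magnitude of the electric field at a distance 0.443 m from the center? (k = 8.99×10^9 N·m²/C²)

|E| = 1.04×10^6 N/C

Take a concentric spherical Gaussian surface of radius r = 0.443 m (r > R, all charge enclosed).
Q_enc = 4π ∫₀^R ρ₀(r'/R)^2 r'² dr' = 4πρ₀R³/5 = -2.277×10^-5 C.
Applying ∮E·dA = Q_enc/ε₀ with Φ = E(4πr²):
E = k|Q_enc|/r² = (8.99×10^9)(2.277×10^-5)/(0.443)² = 1.04×10^6 N/C.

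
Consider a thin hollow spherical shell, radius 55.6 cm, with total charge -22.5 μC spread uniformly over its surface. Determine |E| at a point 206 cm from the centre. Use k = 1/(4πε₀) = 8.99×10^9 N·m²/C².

Use a concentric Gaussian sphere at r = 206 cm (r > 55.6 cm).
The entire shell is enclosed: Q_enc = -2.25e-5 C.
By Gauss's law, ∮E·dA = E·4πr² = Q_enc/ε₀.
E = k|Q_enc|/r² = (8.99×10^9)(2.25×10^-5)/(2.06)² = 4.77e4 N/C.

E ≈ 4.77×10^4 N/C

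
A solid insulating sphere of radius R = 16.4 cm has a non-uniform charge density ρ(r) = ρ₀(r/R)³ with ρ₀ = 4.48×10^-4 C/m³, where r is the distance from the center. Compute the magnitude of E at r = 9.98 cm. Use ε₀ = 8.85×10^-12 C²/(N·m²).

|E| = 1.90e5 N/C

By spherical symmetry E is radial; choose a Gaussian sphere of radius r = 9.98 cm (r < R).
Integrate the density: Q_enc = 4π ∫₀^r ρ₀(r'/R)^3 r'² dr' = 4πρ₀ r^6/(6·R³) = 2.102e-7 C.
By Gauss's law, ∮E·dA = E·4πr² = Q_enc/ε₀.
E = |Q_enc|/(4πε₀r²) = (2.102×10^-7)/(4π·8.85×10^-12·(0.0998)²) = 1.90×10^5 N/C.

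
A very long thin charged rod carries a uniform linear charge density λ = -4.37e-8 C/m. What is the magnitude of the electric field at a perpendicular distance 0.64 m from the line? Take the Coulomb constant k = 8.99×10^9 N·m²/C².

Coaxial Gaussian cylinder, radius r = 0.64 m, length L.
Q_enc = λL, so λ_enc = -4.37e-8 C/m.
By Gauss's law (flux through the curved wall only), E·2πrL = λ_enc L/ε₀.
E = 2k|λ_enc|/r = 2(8.99×10^9)(4.37×10^-8)/(0.64) = 1.23×10^3 N/C.

1.23×10^3 N/C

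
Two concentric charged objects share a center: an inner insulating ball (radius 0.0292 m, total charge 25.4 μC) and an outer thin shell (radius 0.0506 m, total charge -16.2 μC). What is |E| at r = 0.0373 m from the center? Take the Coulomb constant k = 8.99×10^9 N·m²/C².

Take a concentric spherical Gaussian surface of radius r = 0.0373 m (between the bodies, 0.0292 m < r < 0.0506 m).
Only the inner charge is enclosed; the outer shell contributes nothing inside itself. Q_enc = 25.4 μC = 2.54e-5 C.
Applying ∮E·dA = Q_enc/ε₀ with Φ = E(4πr²):
E = k|Q_enc|/r² = (8.99×10^9)(2.54×10^-5)/(0.0373)² = 1.64×10^8 N/C.

E ≈ 1.64×10^8 N/C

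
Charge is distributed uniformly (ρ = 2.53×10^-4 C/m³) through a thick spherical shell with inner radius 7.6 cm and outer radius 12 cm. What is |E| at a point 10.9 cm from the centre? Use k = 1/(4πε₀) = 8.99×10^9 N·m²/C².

Symmetry ⇒ E = E(r) r̂. Gaussian sphere of radius r = 10.9 cm (within the shell material, 7.6 cm < r < 12 cm).
Enclosed charge is the volume from a to r: Q_enc = (4π/3)ρ(r³ − a³) = 9.072×10^-7 C.
Since E is radial and uniform over the Gaussian sphere, Φ = E·4πr² = Q_enc/ε₀.
E = k|Q_enc|/r² = (8.99×10^9)(9.072e-7)/(0.109)² = 6.86e5 N/C.

6.86×10^5 N/C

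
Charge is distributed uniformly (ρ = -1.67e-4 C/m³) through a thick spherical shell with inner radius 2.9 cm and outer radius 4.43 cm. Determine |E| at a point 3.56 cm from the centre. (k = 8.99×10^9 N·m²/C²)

By spherical symmetry E is radial; choose a Gaussian sphere of radius r = 3.56 cm (within the shell material, 2.9 cm < r < 4.43 cm).
Only the shell between 2.9 cm and r is enclosed: Q_enc = ρ·(4π/3)(r³ − a³) = (-1.67×10^-4)·(4π/3)·((0.0356)³ − (0.029)³) = -1.45e-8 C.
Since E is radial and uniform over the Gaussian sphere, Φ = E·4πr² = Q_enc/ε₀.
E = k|Q_enc|/r² = (8.99×10^9)(1.45×10^-8)/(0.0356)² = 1.03e5 N/C.

E = 1.03e5 N/C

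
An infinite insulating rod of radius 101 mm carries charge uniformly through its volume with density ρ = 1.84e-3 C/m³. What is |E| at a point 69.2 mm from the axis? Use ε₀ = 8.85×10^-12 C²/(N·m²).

7.19e6 N/C

Take a coaxial cylindrical Gaussian surface of radius r = 69.2 mm and length L (r < R).
Enclosed charge per unit length: λ_enc = ρ·πr² = (1.84×10^-3)π(0.0692)² = 2.768×10^-5 C/m.
By Gauss's law (flux through the curved wall only), E·2πrL = λ_enc L/ε₀.
E = |λ_enc|/(2πε₀r) = (2.768e-5)/(2π·8.85×10^-12·0.0692) = 7.19×10^6 N/C.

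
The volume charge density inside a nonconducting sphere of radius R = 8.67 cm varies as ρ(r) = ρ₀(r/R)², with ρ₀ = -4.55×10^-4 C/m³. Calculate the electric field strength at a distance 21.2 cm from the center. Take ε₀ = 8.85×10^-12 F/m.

|E| ≈ 1.49e5 N/C

By spherical symmetry E is radial; choose a Gaussian sphere of radius r = 21.2 cm (r > R, all charge enclosed).
Q_enc = 4π ∫₀^R ρ₀(r'/R)^2 r'² dr' = 4πρ₀R³/5 = -7.453×10^-7 C.
Since E is radial and uniform over the Gaussian sphere, Φ = E·4πr² = Q_enc/ε₀.
E = |Q_enc|/(4πε₀r²) = (7.453×10^-7)/(4π·8.85×10^-12·(0.212)²) = 1.49×10^5 N/C.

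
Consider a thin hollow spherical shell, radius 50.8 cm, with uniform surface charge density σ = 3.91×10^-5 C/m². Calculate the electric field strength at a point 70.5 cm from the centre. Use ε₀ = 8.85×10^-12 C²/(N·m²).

Use a concentric Gaussian sphere at r = 70.5 cm (r > 50.8 cm).
The entire shell is enclosed: Q_enc = σ·4πR² = (3.91×10^-5)·4π·(0.508)² = 1.268e-4 C.
Since E is radial and uniform over the Gaussian sphere, Φ = E·4πr² = Q_enc/ε₀.
E = |Q_enc|/(4πε₀r²) = (1.268×10^-4)/(4π·8.85×10^-12·(0.705)²) = 2.29×10^6 N/C.

E ≈ 2.29e6 N/C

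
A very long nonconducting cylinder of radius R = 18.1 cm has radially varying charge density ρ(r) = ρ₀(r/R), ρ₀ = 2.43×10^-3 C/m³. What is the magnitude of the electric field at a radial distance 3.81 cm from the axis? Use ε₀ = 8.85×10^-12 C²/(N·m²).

Choose a coaxial cylinder of radius r = 3.81 cm (arbitrary length L) as the Gaussian surface (r < R).
λ_enc = ∫₀^r ρ(r')·2πr' dr' = (2πρ₀/R)·r^3/3 = 1.555×10^-6 C/m.
By Gauss's law (flux through the curved wall only), E·2πrL = λ_enc L/ε₀.
E = |λ_enc|/(2πε₀r) = (1.555×10^-6)/(2π·8.85×10^-12·0.0381) = 7.34×10^5 N/C.

E = 7.34×10^5 V/m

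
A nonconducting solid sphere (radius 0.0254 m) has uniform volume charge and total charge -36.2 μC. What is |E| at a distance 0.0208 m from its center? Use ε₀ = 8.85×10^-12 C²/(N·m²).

|E| ≈ 4.13×10^8 N/C

Use a concentric Gaussian sphere at r = 0.0208 m (r < R).
Only the charge within r is enclosed: Q_enc = Q·(r/R)³ = (-36.2 μC)·(0.0208 m/0.0254 m)³ = -1.988×10^-5 C.
Since E is radial and uniform over the Gaussian sphere, Φ = E·4πr² = Q_enc/ε₀.
E = |Q_enc|/(4πε₀r²) = (1.988×10^-5)/(4π·8.85×10^-12·(0.0208)²) = 4.13×10^8 N/C.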